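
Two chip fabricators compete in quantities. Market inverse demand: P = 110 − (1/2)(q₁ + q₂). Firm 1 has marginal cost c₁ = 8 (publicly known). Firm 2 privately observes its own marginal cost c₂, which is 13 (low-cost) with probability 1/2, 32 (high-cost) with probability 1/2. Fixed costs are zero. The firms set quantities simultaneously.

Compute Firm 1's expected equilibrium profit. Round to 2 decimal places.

3016.06

Type-c best response for Firm 2: q₂(c) = (110 − c) − q₁/2.
Firm 1 maximizes expected profit; its first-order condition is 110 − q₁ − (1/2)E[q₂] − 8 = 0.
Substituting E[q₂] and solving: E[c₂] = 22.5, so q₁ = (110 − 2·8 + 22.5)/(3/2) = 77.6667.
E[P] = 110 − (1/2)·(q₁ + E[q₂]) = 46.8333; Firm 1's expected profit = (E[P] − 8)·q₁ = (46.8333 − 8)·77.6667 = 3016.06.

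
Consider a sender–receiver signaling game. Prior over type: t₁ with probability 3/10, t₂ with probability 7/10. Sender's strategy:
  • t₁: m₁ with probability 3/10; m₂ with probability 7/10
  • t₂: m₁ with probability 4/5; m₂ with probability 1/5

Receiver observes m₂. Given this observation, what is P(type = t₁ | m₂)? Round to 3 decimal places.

P(m₂) = (3/10)·(7/10) + (7/10)·(1/5) = 7/20
P(t₁ | m₂) = ((3/10)·(7/10)) / (7/20) = (21/100) / (7/20) = 3/5

0.600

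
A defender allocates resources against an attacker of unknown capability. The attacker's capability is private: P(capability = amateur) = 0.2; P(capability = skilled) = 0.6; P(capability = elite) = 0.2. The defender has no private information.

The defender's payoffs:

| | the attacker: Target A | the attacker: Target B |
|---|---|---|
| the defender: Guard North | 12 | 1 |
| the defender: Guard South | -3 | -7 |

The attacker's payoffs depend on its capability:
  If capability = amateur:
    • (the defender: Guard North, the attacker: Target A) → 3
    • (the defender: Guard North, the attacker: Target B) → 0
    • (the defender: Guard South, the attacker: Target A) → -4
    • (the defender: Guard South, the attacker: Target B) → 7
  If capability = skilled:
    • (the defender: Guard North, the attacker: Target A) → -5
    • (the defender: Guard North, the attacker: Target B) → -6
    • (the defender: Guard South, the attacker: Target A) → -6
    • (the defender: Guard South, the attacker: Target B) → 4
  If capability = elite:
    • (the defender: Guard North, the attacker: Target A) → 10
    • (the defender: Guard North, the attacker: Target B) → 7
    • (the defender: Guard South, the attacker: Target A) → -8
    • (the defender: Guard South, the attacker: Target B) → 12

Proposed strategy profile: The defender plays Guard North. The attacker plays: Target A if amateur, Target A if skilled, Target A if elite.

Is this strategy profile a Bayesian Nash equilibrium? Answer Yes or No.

Yes

A profile is a BNE iff every type of every player is best-responding given beliefs about the other side.
The defender plays Guard North: E[Guard North] = 0.2·(12) + 0.6·(12) + 0.2·(12) = 12; E[Guard South] = -3. Best-responding. ✓
The attacker (capability amateur), facing Guard North: Target A gives 3, Target B gives 0. Proposed Target A is best. ✓
The attacker (capability skilled), facing Guard North: Target A gives -5, Target B gives -6. Proposed Target A is best. ✓
The attacker (capability elite), facing Guard North: Target A gives 10, Target B gives 7. Proposed Target A is best. ✓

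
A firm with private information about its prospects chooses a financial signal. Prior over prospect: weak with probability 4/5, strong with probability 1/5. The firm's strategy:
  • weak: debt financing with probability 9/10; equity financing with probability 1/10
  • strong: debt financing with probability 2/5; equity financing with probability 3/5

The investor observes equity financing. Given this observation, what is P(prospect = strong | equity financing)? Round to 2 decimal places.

P(equity financing) = (4/5)·(1/10) + (1/5)·(3/5) = 1/5
P(strong | equity financing) = ((1/5)·(3/5)) / (1/5) = (3/25) / (1/5) = 3/5

0.60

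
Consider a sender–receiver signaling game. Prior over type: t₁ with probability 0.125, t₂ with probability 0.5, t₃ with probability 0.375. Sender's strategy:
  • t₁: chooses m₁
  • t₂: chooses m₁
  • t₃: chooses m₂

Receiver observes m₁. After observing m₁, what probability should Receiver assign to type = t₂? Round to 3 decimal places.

0.800

P(m₁) = 0.125·1 + 0.5·1 + 0.375·0 = 0.625
P(t₂ | m₁) = (0.5·1) / 0.625 = 0.5 / 0.625 = 0.8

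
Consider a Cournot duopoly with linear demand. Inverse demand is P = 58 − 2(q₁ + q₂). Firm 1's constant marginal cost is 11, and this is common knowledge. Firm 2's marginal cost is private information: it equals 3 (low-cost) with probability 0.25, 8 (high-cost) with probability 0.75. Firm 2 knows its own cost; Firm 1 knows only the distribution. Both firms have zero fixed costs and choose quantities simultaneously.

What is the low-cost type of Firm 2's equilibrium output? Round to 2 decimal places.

10.19

Each type of Firm 2 best-responds to q₁; Firm 1 best-responds to the expected q₂ over Firm 2's types.
Firm 2 with cost c maximizes (58 − 2(q₁+q₂) − c)·q₂, giving q₂(c) = (58 − c − 2q₁)/4.
E[c₂] = 0.25·3 + 0.75·8 = 6.75
Firm 1's FOC against E[q₂] yields q₁ = (58 − 2·11 + E[c₂])/6 = (58 − 22 + 6.75)/6 = 7.125.
q₂(low-cost) = (58 − 3 − 2·7.125)/4 = 10.1875.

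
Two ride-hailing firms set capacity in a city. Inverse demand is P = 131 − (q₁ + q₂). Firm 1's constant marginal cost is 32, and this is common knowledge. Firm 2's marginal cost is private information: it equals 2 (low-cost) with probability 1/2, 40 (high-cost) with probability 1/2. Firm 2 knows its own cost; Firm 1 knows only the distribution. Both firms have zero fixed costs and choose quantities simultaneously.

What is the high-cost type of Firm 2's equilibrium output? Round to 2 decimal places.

Each type of Firm 2 best-responds to q₁; Firm 1 best-responds to the expected q₂ over Firm 2's types.
Firm 2 with cost c maximizes (131 − (q₁+q₂) − c)·q₂, giving q₂(c) = (131 − c − q₁)/2.
E[c₂] = 1/2·2 + 1/2·40 = 21
Firm 1's FOC against E[q₂] yields q₁ = (131 − 2·32 + E[c₂])/3 = (131 − 64 + 21)/3 = 29.3333.
q₂(high-cost) = (131 − 40 − 29.3333)/2 = 30.8333.

30.83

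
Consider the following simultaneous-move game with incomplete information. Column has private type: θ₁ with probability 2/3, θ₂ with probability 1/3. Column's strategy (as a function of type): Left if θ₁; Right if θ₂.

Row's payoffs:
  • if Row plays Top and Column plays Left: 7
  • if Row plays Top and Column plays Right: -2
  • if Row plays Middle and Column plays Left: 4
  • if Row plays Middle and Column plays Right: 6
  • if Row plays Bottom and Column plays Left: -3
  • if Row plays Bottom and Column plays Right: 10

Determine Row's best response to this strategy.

Middle

E[Top] = 2/3·(7) + 1/3·(-2) = 4
E[Middle] = 2/3·(4) + 1/3·(6) = 14/3
E[Bottom] = 2/3·(-3) + 1/3·(10) = 4/3
Best response: Middle (14/3 is the largest).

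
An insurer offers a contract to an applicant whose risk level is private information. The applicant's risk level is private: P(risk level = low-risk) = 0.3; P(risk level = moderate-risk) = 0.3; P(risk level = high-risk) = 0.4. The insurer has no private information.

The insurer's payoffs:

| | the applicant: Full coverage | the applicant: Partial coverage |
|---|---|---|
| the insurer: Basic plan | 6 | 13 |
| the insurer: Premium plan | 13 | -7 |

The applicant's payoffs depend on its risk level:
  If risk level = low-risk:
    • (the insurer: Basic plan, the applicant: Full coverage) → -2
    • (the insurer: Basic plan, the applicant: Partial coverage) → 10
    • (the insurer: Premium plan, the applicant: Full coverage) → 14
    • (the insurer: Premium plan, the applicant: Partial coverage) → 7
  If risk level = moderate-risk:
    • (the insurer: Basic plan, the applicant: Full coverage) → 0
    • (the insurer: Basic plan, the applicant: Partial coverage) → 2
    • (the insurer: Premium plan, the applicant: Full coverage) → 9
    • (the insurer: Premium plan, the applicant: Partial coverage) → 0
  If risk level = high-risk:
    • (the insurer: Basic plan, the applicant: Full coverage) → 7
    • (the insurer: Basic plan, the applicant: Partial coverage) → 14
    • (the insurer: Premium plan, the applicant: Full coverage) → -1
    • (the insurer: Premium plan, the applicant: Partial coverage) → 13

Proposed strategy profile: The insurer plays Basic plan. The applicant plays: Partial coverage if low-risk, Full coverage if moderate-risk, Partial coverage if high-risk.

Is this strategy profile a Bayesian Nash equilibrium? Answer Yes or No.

No

The insurer plays Basic plan: E[Basic plan] = 0.3·(13) + 0.3·(6) + 0.4·(13) = 10.9; E[Premium plan] = -1. Best-responding. ✓
The applicant (risk level low-risk), facing Basic plan: Full coverage gives -2, Partial coverage gives 10. Proposed Partial coverage is best. ✓
The applicant (risk level moderate-risk), facing Basic plan: Full coverage gives 0, Partial coverage gives 2. Proposed Full coverage is not best — profitable deviation exists. ✗
The applicant (risk level high-risk), facing Basic plan: Full coverage gives 7, Partial coverage gives 14. Proposed Partial coverage is best. ✓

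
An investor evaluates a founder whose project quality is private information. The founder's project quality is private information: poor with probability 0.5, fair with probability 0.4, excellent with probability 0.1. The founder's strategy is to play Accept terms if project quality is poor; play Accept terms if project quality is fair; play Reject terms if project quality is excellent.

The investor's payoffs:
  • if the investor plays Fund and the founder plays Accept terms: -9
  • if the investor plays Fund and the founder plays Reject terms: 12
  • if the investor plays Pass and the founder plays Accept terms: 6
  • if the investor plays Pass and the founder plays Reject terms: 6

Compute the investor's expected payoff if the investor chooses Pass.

6

Take the expectation over the founder's project quality, weighting each type's action by its prior probability.
E[Pass] = 0.5·6 + 0.4·6 + 0.1·6 = 3 + 2.4 + 0.6 = 6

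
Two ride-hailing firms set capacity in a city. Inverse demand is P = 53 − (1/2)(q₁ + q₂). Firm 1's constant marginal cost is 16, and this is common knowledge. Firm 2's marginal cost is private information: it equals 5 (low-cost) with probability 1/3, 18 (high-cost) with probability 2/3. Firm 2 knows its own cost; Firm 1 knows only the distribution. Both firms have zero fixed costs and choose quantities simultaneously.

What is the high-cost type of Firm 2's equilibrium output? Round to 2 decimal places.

23.44

Type-c best response for Firm 2: q₂(c) = (53 − c) − q₁/2.
Firm 1 maximizes expected profit; its first-order condition is 53 − q₁ − (1/2)E[q₂] − 16 = 0.
Substituting E[q₂] and solving: E[c₂] = 13.6667, so q₁ = (53 − 2·16 + 13.6667)/(3/2) = 23.1111.
q₂(high-cost) = (53 − 18 − (1/2)·23.1111) = 23.4444.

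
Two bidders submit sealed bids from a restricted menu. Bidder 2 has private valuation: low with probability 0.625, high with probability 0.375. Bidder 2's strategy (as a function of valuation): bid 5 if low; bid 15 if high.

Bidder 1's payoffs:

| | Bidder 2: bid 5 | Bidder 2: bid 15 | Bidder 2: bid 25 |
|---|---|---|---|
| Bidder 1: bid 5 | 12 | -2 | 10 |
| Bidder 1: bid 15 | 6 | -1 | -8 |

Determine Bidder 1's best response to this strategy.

bid 5

E[bid 5] = 0.625·(12) + 0.375·(-2) = 6.75
E[bid 15] = 0.625·(6) + 0.375·(-1) = 3.375
Best response: bid 5 (6.75 is the largest).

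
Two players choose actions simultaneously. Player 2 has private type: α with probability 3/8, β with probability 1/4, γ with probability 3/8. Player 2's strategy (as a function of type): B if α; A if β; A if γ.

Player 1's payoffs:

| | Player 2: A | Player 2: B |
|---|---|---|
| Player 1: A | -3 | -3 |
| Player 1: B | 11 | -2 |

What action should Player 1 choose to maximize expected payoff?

B

E[A] = 3/8·(-3) + 1/4·(-3) + 3/8·(-3) = -3
E[B] = 3/8·(-2) + 1/4·(11) + 3/8·(11) = 49/8
Best response: B (49/8 is the largest).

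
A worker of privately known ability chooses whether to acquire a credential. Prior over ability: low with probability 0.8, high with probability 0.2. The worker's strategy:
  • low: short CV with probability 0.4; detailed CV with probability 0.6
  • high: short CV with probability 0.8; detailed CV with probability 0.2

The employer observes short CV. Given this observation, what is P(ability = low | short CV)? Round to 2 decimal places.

0.67

P(short CV) = 0.8·0.4 + 0.2·0.8 = 0.48
P(low | short CV) = (0.8·0.4) / 0.48 = 0.32 / 0.48 = 0.666667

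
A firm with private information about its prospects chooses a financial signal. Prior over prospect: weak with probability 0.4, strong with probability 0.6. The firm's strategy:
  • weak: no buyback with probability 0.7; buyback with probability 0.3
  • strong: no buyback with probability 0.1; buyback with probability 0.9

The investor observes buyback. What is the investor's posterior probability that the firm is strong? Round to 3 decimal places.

Apply Bayes' rule using the sender's strategy as the likelihood.
P(buyback) = 0.4·0.3 + 0.6·0.9 = 0.66
P(strong | buyback) = (0.6·0.9) / 0.66 = 0.54 / 0.66 = 0.818182

0.818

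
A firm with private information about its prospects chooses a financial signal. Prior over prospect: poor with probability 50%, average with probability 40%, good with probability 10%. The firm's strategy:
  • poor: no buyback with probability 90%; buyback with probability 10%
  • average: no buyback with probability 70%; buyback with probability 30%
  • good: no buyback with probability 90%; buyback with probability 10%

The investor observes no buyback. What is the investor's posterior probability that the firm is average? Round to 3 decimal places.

P(no buyback) = 0.5·0.9 + 0.4·0.7 + 0.1·0.9 = 0.82
P(average | no buyback) = (0.4·0.7) / 0.82 = 0.28 / 0.82 = 0.341463

0.341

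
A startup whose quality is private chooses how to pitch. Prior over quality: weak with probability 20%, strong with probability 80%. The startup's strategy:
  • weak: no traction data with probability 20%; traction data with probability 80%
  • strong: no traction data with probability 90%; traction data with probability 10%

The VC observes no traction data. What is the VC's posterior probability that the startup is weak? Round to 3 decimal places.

0.053

P(no traction data) = 0.2·0.2 + 0.8·0.9 = 0.76
P(weak | no traction data) = (0.2·0.2) / 0.76 = 0.04 / 0.76 = 0.0526316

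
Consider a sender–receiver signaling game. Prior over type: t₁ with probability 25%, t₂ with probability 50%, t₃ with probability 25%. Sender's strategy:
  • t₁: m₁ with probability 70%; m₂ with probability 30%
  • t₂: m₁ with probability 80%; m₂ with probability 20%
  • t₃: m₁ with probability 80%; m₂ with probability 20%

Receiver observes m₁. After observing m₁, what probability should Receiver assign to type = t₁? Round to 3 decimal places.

Apply Bayes' rule using the sender's strategy as the likelihood.
P(m₁) = 0.25·0.7 + 0.5·0.8 + 0.25·0.8 = 0.775
P(t₁ | m₁) = (0.25·0.7) / 0.775 = 0.175 / 0.775 = 0.225806

0.226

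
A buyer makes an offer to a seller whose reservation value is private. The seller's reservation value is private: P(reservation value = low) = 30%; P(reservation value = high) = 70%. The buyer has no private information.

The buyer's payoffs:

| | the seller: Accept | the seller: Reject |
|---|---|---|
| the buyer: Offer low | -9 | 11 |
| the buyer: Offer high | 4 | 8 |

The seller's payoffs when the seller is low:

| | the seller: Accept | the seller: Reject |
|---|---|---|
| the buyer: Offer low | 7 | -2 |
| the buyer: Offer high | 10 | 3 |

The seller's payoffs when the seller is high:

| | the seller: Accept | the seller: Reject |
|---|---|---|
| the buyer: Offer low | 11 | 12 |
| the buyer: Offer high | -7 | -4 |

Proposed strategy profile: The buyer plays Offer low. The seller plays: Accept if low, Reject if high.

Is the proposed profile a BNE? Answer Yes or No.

No

The buyer plays Offer low: E[Offer low] = 0.3·(-9) + 0.7·(11) = 5; E[Offer high] = 6.8. Not best-responding. ✗
The seller (reservation value low), facing Offer low: Accept gives 7, Reject gives -2. Proposed Accept is best. ✓
The seller (reservation value high), facing Offer low: Accept gives 11, Reject gives 12. Proposed Reject is best. ✓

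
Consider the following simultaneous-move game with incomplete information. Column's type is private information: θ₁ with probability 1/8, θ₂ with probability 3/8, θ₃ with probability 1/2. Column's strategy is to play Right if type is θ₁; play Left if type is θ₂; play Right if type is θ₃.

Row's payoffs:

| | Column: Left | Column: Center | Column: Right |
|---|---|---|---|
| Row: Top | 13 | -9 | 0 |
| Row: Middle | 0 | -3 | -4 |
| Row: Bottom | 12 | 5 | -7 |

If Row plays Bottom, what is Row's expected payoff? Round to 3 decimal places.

0.125

E[Bottom] = 1/8·(-7) + 3/8·12 + 1/2·(-7) = (-7/8) + 9/2 + (-7/2) = 1/8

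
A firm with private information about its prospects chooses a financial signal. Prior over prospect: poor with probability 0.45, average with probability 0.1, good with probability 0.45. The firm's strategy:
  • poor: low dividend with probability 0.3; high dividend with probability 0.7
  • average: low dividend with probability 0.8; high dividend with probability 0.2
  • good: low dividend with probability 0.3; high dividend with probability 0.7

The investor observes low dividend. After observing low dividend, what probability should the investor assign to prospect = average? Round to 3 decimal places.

0.229

P(low dividend) = 0.45·0.3 + 0.1·0.8 + 0.45·0.3 = 0.35
P(average | low dividend) = (0.1·0.8) / 0.35 = 0.08 / 0.35 = 0.228571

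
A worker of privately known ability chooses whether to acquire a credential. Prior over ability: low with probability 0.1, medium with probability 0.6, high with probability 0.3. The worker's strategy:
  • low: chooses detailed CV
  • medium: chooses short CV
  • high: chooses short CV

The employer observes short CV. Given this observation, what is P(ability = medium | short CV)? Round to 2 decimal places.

0.67

Apply Bayes' rule using the sender's strategy as the likelihood.
P(short CV) = 0.1·0 + 0.6·1 + 0.3·1 = 0.9
P(medium | short CV) = (0.6·1) / 0.9 = 0.6 / 0.9 = 0.666667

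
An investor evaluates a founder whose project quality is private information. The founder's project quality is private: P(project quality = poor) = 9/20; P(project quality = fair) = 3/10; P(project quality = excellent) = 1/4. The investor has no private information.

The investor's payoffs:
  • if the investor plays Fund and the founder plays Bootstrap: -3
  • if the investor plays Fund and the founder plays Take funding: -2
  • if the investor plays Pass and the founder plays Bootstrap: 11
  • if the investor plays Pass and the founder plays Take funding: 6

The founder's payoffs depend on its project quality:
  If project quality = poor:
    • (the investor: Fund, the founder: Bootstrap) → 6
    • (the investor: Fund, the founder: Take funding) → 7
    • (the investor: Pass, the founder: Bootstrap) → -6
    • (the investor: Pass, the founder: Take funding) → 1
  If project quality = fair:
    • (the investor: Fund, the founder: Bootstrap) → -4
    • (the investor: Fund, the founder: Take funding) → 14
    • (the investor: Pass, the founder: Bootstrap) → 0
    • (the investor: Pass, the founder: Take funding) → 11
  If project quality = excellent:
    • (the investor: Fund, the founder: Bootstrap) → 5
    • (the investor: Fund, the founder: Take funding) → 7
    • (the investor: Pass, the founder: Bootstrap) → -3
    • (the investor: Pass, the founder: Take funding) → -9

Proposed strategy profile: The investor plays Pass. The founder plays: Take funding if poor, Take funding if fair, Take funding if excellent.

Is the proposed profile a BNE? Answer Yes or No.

The investor plays Pass: E[Pass] = 9/20·(6) + 3/10·(6) + 1/4·(6) = 6; E[Fund] = -2. Best-responding. ✓
The founder (project quality poor), facing Pass: Bootstrap gives -6, Take funding gives 1. Proposed Take funding is best. ✓
The founder (project quality fair), facing Pass: Bootstrap gives 0, Take funding gives 11. Proposed Take funding is best. ✓
The founder (project quality excellent), facing Pass: Bootstrap gives -3, Take funding gives -9. Proposed Take funding is not best — profitable deviation exists. ✗

No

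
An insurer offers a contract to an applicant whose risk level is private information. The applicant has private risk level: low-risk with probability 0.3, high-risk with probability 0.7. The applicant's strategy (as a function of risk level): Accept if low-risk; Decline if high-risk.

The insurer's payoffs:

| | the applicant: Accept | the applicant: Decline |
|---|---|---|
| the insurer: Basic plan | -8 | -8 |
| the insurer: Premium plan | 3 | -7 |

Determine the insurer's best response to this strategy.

Premium plan

Compute the insurer's expected payoff for each action, taking the expectation over the applicant's type.
E[Basic plan] = 0.3·(-8) + 0.7·(-8) = -8
E[Premium plan] = 0.3·(3) + 0.7·(-7) = -4
Best response: Premium plan (-4 is the largest).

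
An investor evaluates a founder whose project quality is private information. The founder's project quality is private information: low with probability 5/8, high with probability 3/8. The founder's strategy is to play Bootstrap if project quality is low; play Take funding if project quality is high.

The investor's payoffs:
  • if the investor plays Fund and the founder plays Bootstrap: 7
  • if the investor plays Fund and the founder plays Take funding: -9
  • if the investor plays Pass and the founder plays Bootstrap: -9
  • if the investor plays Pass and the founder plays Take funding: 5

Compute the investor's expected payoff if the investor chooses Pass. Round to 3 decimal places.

E[Pass] = 5/8·(-9) + 3/8·5 = (-45/8) + 15/8 = -15/4

-3.750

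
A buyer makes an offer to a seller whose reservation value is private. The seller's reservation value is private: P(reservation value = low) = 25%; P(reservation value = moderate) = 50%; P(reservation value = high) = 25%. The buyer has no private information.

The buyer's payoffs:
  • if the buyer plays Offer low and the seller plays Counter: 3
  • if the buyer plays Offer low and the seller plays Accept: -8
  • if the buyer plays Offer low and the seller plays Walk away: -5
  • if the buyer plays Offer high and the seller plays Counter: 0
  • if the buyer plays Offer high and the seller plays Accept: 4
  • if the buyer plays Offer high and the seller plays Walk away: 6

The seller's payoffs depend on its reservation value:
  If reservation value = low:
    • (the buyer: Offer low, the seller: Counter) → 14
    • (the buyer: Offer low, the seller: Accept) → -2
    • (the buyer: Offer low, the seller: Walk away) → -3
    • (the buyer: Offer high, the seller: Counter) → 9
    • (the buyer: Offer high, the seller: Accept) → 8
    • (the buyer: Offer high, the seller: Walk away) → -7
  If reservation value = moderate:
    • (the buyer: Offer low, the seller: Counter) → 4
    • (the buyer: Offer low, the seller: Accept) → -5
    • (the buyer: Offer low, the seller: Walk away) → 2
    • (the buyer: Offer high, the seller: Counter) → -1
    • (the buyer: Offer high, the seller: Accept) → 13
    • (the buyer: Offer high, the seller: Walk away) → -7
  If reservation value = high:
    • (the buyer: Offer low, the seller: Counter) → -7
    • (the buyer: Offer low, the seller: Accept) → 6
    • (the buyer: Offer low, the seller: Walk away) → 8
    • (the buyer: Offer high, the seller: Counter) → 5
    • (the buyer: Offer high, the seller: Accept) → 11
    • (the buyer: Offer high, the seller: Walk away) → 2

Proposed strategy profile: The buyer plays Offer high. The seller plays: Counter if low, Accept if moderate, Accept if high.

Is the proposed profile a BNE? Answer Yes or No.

The buyer plays Offer high: E[Offer high] = 0.25·(0) + 0.5·(4) + 0.25·(4) = 3; E[Offer low] = -5.25. Best-responding. ✓
The seller (reservation value low), facing Offer high: Counter gives 9, Accept gives 8, Walk away gives -7. Proposed Counter is best. ✓
The seller (reservation value moderate), facing Offer high: Counter gives -1, Accept gives 13, Walk away gives -7. Proposed Accept is best. ✓
The seller (reservation value high), facing Offer high: Counter gives 5, Accept gives 11, Walk away gives 2. Proposed Accept is best. ✓

Yes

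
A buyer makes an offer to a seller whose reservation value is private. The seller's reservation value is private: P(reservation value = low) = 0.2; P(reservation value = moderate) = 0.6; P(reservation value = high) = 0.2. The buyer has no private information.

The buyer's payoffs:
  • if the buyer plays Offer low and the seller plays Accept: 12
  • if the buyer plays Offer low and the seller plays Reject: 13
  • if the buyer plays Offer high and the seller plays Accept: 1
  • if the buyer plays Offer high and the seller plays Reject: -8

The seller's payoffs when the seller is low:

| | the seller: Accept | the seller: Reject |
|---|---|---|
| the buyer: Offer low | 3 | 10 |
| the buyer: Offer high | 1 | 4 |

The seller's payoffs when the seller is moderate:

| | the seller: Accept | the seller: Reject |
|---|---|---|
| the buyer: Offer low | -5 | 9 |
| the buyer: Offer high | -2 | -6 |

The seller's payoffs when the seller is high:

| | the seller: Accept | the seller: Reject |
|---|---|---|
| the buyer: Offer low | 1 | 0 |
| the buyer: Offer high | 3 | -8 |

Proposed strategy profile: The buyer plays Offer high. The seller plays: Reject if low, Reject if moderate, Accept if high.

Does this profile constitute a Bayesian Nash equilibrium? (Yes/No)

The buyer plays Offer high: E[Offer high] = 0.2·(-8) + 0.6·(-8) + 0.2·(1) = -6.2; E[Offer low] = 12.8. Not best-responding. ✗
The seller (reservation value low), facing Offer high: Accept gives 1, Reject gives 4. Proposed Reject is best. ✓
The seller (reservation value moderate), facing Offer high: Accept gives -2, Reject gives -6. Proposed Reject is not best — profitable deviation exists. ✗
The seller (reservation value high), facing Offer high: Accept gives 3, Reject gives -8. Proposed Accept is best. ✓

No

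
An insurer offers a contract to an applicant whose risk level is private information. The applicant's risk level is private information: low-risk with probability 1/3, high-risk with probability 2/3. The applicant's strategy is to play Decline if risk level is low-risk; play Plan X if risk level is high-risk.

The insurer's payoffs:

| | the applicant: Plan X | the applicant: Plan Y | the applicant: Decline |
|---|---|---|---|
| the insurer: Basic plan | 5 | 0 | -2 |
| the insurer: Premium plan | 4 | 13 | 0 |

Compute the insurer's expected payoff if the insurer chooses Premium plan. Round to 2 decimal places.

E[Premium plan] = 1/3·0 + 2/3·4 = 0 + 8/3 = 8/3

2.67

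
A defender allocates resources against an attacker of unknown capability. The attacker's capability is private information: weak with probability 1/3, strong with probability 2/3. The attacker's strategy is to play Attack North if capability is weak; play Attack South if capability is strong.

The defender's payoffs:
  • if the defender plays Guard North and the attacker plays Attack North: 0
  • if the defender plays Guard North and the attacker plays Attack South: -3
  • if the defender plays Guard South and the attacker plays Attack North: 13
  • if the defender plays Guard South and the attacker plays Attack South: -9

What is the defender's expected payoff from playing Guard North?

-2

E[Guard North] = 1/3·0 + 2/3·(-3) = 0 + (-2) = -2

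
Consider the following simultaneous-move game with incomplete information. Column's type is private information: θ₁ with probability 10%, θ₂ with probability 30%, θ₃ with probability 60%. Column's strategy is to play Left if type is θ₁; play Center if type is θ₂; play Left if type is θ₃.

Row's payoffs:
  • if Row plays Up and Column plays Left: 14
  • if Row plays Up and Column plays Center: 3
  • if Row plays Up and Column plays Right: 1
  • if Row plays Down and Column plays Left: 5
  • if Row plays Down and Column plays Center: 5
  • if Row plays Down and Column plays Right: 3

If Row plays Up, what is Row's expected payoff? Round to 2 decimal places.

10.70

E[Up] = 0.1·14 + 0.3·3 + 0.6·14 = 1.4 + 0.9 + 8.4 = 10.7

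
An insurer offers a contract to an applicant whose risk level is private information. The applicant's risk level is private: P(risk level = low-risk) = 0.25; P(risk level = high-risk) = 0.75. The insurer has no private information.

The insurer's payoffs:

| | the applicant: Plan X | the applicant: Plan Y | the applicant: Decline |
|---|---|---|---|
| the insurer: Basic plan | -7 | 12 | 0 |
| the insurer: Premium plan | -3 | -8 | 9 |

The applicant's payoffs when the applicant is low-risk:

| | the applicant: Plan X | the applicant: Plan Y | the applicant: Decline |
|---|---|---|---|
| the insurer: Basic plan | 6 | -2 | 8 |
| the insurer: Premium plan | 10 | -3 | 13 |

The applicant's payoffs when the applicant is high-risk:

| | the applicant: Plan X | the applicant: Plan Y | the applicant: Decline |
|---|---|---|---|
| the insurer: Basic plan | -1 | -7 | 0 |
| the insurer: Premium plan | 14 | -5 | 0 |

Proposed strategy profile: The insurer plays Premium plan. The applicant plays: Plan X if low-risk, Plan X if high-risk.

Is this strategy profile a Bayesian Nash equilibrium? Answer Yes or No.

A profile is a BNE iff every type of every player is best-responding given beliefs about the other side.
The insurer plays Premium plan: E[Premium plan] = 0.25·(-3) + 0.75·(-3) = -3; E[Basic plan] = -7. Best-responding. ✓
The applicant (risk level low-risk), facing Premium plan: Plan X gives 10, Plan Y gives -3, Decline gives 13. Proposed Plan X is not best — profitable deviation exists. ✗
The applicant (risk level high-risk), facing Premium plan: Plan X gives 14, Plan Y gives -5, Decline gives 0. Proposed Plan X is best. ✓

No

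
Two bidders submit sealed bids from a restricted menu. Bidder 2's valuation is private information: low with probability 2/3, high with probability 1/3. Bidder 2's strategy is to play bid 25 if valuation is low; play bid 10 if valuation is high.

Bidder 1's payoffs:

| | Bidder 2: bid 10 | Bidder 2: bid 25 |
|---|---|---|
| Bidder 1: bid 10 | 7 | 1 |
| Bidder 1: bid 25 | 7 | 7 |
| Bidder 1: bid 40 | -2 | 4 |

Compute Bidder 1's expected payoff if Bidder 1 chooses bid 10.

3

Take the expectation over Bidder 2's valuation, weighting each type's action by its prior probability.
E[bid 10] = 2/3·1 + 1/3·7 = 2/3 + 7/3 = 3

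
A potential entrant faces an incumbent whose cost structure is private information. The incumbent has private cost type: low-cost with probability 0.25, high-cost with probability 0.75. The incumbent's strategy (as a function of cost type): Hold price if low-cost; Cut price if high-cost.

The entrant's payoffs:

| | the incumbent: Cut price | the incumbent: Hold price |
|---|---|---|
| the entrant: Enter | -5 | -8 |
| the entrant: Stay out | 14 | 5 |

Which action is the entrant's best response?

Compute the entrant's expected payoff for each action, taking the expectation over the incumbent's type.
E[Enter] = 0.25·(-8) + 0.75·(-5) = -5.75
E[Stay out] = 0.25·(5) + 0.75·(14) = 11.75
Best response: Stay out (11.75 is the largest).

Stay out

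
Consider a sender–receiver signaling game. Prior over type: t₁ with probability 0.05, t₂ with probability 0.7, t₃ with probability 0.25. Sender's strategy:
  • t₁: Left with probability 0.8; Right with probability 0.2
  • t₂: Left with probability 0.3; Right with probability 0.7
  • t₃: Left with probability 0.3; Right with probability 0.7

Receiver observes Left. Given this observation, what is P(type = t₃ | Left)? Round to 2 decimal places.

Apply Bayes' rule using the sender's strategy as the likelihood.
P(Left) = 0.05·0.8 + 0.7·0.3 + 0.25·0.3 = 0.325
P(t₃ | Left) = (0.25·0.3) / 0.325 = 0.075 / 0.325 = 0.230769

0.23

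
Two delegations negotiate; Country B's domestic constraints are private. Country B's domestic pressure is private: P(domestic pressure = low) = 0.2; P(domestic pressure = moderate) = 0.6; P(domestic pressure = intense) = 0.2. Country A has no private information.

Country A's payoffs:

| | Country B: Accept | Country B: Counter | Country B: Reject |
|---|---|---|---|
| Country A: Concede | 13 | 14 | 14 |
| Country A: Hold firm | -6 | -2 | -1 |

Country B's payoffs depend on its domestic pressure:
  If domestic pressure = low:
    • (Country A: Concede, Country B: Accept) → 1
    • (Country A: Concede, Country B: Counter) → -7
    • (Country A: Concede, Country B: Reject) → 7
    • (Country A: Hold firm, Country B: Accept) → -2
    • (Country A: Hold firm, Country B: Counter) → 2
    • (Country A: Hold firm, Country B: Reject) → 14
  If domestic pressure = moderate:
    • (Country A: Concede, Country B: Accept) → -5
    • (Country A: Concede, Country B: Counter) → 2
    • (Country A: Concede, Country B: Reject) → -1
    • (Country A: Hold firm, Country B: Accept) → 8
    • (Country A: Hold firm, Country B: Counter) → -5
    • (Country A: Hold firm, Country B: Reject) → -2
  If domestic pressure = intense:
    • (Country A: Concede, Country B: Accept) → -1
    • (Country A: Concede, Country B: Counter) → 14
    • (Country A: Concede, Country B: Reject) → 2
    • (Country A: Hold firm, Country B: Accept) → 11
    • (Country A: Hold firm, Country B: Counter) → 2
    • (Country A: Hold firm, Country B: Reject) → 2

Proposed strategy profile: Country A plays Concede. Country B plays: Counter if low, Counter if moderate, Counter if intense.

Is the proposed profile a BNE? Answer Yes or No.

No

Country A plays Concede: E[Concede] = 0.2·(14) + 0.6·(14) + 0.2·(14) = 14; E[Hold firm] = -2. Best-responding. ✓
Country B (domestic pressure low), facing Concede: Accept gives 1, Counter gives -7, Reject gives 7. Proposed Counter is not best — profitable deviation exists. ✗
Country B (domestic pressure moderate), facing Concede: Accept gives -5, Counter gives 2, Reject gives -1. Proposed Counter is best. ✓
Country B (domestic pressure intense), facing Concede: Accept gives -1, Counter gives 14, Reject gives 2. Proposed Counter is best. ✓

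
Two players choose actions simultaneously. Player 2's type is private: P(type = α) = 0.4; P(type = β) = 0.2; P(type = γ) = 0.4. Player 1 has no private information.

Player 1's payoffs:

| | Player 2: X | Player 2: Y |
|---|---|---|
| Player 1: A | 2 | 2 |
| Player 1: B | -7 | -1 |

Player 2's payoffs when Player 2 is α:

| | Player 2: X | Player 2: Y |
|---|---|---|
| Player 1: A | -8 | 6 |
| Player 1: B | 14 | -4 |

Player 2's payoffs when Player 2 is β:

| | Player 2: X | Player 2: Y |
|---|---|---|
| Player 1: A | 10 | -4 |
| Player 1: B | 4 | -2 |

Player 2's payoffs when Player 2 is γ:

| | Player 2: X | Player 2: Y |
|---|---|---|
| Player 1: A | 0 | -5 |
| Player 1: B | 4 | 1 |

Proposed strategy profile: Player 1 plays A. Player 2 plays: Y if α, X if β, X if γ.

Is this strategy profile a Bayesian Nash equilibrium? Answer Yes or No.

Yes

Player 1 plays A: E[A] = 0.4·(2) + 0.2·(2) + 0.4·(2) = 2; E[B] = -4.6. Best-responding. ✓
Player 2 (type α), facing A: X gives -8, Y gives 6. Proposed Y is best. ✓
Player 2 (type β), facing A: X gives 10, Y gives -4. Proposed X is best. ✓
Player 2 (type γ), facing A: X gives 0, Y gives -5. Proposed X is best. ✓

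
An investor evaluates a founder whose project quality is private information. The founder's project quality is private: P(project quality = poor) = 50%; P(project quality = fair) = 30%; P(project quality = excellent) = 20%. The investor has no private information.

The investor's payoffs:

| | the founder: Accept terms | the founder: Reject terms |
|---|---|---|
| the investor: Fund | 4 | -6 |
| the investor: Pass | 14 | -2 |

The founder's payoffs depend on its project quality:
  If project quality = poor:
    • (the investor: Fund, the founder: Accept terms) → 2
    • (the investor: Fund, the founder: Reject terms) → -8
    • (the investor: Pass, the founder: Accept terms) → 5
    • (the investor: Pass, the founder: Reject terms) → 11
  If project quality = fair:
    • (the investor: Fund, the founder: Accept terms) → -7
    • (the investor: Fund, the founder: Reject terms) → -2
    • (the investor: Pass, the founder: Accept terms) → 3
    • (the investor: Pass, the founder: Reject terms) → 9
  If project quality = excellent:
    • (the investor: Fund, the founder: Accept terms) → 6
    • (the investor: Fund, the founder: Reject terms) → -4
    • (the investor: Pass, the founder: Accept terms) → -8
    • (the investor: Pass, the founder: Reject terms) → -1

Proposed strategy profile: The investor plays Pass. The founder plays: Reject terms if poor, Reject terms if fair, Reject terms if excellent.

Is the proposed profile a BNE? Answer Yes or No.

The investor plays Pass: E[Pass] = 0.5·(-2) + 0.3·(-2) + 0.2·(-2) = -2; E[Fund] = -6. Best-responding. ✓
The founder (project quality poor), facing Pass: Accept terms gives 5, Reject terms gives 11. Proposed Reject terms is best. ✓
The founder (project quality fair), facing Pass: Accept terms gives 3, Reject terms gives 9. Proposed Reject terms is best. ✓
The founder (project quality excellent), facing Pass: Accept terms gives -8, Reject terms gives -1. Proposed Reject terms is best. ✓

Yes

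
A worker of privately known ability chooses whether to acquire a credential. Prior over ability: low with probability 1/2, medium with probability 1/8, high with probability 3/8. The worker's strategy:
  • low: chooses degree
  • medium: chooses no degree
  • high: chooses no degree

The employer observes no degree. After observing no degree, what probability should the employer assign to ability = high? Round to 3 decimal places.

0.750

Apply Bayes' rule using the sender's strategy as the likelihood.
P(no degree) = (1/2)·0 + (1/8)·1 + (3/8)·1 = 1/2
P(high | no degree) = ((3/8)·1) / (1/2) = (3/8) / (1/2) = 3/4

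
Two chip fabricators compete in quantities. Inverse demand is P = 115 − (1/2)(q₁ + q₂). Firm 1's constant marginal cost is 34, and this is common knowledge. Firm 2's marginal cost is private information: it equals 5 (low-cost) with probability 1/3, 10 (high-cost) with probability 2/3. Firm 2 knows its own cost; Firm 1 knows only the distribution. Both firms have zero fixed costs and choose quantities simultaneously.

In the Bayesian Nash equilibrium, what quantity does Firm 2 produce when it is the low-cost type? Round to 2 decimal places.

Firm 2 with cost c maximizes (115 − (1/2)(q₁+q₂) − c)·q₂, giving q₂(c) = (115 − c − (1/2)q₁).
E[c₂] = 1/3·5 + 2/3·10 = 8.33333
Firm 1's FOC against E[q₂] yields q₁ = (115 − 2·34 + E[c₂])/(3/2) = (115 − 68 + 8.33333)/(3/2) = 36.8889.
q₂(low-cost) = (115 − 5 − (1/2)·36.8889) = 91.5556.

91.56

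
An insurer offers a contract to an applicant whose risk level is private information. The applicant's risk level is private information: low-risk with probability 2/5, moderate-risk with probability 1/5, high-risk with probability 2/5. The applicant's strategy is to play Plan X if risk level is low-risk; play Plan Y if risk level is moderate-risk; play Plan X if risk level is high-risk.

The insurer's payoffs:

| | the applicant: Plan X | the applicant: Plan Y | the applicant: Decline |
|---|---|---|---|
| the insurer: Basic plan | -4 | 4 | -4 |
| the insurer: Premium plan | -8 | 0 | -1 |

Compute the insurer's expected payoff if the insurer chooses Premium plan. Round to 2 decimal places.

-6.40

E[Premium plan] = 2/5·(-8) + 1/5·0 + 2/5·(-8) = (-16/5) + 0 + (-16/5) = -32/5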